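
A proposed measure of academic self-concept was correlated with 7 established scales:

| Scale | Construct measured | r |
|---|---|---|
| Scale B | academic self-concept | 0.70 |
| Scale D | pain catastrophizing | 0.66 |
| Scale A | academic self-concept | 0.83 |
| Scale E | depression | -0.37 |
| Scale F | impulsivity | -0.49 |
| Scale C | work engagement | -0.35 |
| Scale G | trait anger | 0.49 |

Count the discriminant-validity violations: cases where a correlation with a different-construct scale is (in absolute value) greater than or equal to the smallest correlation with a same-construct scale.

0

Convergent (same construct = academic self-concept): Scale B, Scale A.
Smallest convergent = 0.70. Discriminant |r|: 0.66, 0.37, 0.49, 0.35, 0.49; count ≥ 0.70 → 0.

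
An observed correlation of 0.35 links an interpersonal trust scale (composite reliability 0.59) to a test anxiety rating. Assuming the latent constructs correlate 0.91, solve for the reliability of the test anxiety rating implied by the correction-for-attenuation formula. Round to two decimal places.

0.25

r_true = r_obs / √(r_xx · r_yy) ⇒ 0.91 = 0.35 / √(0.59 · r_yy).
√(0.59 · r_yy) = 0.35 / 0.91 = 0.3846; 0.59 · r_yy = 0.1479; r_yy = 0.1479 / 0.59 ≈ 0.25.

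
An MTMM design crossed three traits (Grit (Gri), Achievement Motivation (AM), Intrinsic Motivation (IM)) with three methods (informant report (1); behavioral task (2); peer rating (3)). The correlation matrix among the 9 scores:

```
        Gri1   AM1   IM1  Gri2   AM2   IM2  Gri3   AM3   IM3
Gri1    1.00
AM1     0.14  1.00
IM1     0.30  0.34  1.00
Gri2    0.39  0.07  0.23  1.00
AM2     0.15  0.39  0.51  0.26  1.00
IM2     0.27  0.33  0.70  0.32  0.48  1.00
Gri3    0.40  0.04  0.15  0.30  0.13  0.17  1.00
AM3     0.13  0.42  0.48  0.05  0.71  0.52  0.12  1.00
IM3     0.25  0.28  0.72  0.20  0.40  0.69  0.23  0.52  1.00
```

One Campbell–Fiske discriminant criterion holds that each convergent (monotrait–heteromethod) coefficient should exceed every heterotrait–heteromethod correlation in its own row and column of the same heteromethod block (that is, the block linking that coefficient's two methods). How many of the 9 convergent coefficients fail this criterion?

2

Convergent coefficients and their comparison sets:
Gri (methods 1·2): 0.39 vs {0.15, 0.07, 0.27, 0.23} → pass.
Gri (methods 1·3): 0.40 vs {0.13, 0.04, 0.25, 0.15} → pass.
Gri (methods 2·3): 0.30 vs {0.05, 0.13, 0.20, 0.17} → pass.
AM (methods 1·2): 0.39 vs {0.07, 0.15, 0.33, 0.51} → fail.
AM (methods 1·3): 0.42 vs {0.04, 0.13, 0.28, 0.48} → fail.
AM (methods 2·3): 0.71 vs {0.13, 0.05, 0.40, 0.52} → pass.
IM (methods 1·2): 0.70 vs {0.23, 0.27, 0.51, 0.33} → pass.
IM (methods 1·3): 0.72 vs {0.15, 0.25, 0.48, 0.28} → pass.
IM (methods 2·3): 0.69 vs {0.17, 0.20, 0.52, 0.40} → pass.
2 of 9 fail.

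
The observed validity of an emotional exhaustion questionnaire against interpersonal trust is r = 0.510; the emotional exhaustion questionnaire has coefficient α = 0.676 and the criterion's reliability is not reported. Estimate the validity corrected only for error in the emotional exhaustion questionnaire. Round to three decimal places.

0.620

Single correction: r_c = r_obs / √r_xx = 0.510 / √0.676 = 0.510 / 0.8222 ≈ 0.620.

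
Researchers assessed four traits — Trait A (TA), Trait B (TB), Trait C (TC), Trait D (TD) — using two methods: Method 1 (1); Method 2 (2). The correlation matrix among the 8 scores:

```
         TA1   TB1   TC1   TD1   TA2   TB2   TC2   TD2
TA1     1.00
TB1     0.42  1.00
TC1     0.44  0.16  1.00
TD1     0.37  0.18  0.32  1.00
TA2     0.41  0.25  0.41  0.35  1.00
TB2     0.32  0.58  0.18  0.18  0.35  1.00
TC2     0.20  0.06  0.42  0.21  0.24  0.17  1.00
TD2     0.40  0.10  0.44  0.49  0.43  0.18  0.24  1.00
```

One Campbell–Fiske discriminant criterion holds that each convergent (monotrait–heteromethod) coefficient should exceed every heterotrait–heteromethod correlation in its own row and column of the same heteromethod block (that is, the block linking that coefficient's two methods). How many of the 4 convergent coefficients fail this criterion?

2

Convergent coefficients and their comparison sets:
TA (methods 1·2): 0.41 vs {0.32, 0.25, 0.20, 0.41, 0.40, 0.35} → fail.
TB (methods 1·2): 0.58 vs {0.25, 0.32, 0.06, 0.18, 0.10, 0.18} → pass.
TC (methods 1·2): 0.42 vs {0.41, 0.20, 0.18, 0.06, 0.44, 0.21} → fail.
TD (methods 1·2): 0.49 vs {0.35, 0.40, 0.18, 0.10, 0.21, 0.44} → pass.
2 of 4 fail.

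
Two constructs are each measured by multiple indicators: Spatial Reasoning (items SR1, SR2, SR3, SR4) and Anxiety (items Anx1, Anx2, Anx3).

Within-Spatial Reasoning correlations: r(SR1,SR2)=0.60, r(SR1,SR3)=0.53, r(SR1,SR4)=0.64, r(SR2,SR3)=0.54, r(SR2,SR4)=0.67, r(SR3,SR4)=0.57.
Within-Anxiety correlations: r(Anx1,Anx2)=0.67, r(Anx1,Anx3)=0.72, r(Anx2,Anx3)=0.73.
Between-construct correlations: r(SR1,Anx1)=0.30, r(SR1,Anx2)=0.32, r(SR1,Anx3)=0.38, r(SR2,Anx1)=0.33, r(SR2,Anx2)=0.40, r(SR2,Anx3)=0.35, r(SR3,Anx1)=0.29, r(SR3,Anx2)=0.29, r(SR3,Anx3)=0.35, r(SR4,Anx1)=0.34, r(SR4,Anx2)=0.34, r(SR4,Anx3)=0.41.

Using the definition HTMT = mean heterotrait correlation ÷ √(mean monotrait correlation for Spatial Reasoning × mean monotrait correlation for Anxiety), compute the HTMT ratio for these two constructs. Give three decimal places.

0.528

Mean between = 4.10/12 = 0.3417.
Mean within-SR = 3.55/6 = 0.5917; mean within-Anx = 2.12/3 = 0.7067.
Geometric mean = √(0.5917 × 0.7067) = 0.6466.
HTMT = 0.3417 / 0.6466 = 0.528.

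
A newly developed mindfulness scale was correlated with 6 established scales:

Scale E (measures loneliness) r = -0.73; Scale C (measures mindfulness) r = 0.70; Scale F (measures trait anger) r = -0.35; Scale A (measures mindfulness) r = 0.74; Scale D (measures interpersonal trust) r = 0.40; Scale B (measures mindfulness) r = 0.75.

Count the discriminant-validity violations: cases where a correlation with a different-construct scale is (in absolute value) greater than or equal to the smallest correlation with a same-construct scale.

1

Convergent (same construct = mindfulness): Scale C, Scale A, Scale B.
Smallest convergent = 0.70. Discriminant |r|: 0.73, 0.35, 0.40; count ≥ 0.70 → 1.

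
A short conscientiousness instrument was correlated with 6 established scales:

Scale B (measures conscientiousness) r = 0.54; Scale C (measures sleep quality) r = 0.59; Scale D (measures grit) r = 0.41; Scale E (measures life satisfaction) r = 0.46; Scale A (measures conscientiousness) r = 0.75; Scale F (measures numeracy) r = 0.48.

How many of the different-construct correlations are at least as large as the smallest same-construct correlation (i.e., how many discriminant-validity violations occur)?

Convergent (same construct = conscientiousness): Scale B, Scale A.
Smallest convergent = 0.54. Discriminant values: 0.59, 0.41, 0.46, 0.48; count ≥ 0.54 → 1.

1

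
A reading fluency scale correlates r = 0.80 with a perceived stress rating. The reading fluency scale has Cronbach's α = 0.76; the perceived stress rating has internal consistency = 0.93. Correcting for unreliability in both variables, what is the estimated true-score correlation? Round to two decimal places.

r_true = r_obs / √(r_xx · r_yy) = 0.80 / √(0.76 × 0.93) = 0.80 / √0.7068 = 0.80 / 0.8407 ≈ 0.95.

0.95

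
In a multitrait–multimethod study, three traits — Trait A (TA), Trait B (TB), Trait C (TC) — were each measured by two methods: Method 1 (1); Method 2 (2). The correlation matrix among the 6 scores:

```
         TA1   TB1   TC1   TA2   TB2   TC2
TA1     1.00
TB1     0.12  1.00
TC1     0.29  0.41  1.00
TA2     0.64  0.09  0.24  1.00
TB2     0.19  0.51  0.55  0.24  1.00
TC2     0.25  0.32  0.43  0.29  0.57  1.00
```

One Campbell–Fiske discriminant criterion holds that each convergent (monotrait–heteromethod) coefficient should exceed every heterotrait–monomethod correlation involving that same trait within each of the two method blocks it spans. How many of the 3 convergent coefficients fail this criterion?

Checking each validity diagonal entry against its comparison values:
TA (methods 1·2): 0.64 vs {0.12, 0.24, 0.29, 0.29} → pass.
TB (methods 1·2): 0.51 vs {0.12, 0.24, 0.41, 0.57} → fail.
TC (methods 1·2): 0.43 vs {0.29, 0.29, 0.41, 0.57} → fail.
2 of 3 fail.

2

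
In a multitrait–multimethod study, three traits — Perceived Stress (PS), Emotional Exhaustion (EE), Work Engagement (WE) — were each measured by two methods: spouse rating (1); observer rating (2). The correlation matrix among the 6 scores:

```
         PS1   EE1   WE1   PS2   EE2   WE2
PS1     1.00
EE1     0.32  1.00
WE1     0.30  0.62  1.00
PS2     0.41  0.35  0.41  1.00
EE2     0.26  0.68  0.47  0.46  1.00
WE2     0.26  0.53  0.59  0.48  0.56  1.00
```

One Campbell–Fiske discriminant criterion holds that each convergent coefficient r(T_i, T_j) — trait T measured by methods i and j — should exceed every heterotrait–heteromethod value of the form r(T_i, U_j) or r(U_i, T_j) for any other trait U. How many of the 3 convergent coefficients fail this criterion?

Convergent coefficients and their comparison sets:
PS (methods 1·2): 0.41 vs {0.26, 0.35, 0.26, 0.41} → fail.
EE (methods 1·2): 0.68 vs {0.35, 0.26, 0.53, 0.47} → pass.
WE (methods 1·2): 0.59 vs {0.41, 0.26, 0.47, 0.53} → pass.
1 of 3 fail.

1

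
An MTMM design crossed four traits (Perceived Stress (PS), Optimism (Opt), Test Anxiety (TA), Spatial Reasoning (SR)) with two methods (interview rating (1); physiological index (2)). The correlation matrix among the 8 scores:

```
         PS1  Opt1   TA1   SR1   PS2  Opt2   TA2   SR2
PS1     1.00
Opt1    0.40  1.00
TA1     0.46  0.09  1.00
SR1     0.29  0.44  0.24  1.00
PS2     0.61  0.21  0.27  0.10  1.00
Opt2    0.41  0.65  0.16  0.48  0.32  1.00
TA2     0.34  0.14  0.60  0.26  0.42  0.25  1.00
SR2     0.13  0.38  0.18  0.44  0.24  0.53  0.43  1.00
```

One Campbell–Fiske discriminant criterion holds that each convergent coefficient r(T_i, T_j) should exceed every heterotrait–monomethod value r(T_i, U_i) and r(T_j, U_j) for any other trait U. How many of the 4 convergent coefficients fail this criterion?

Each convergent coefficient versus the relevant comparison correlations:
PS (methods 1·2): 0.61 vs {0.40, 0.32, 0.46, 0.42, 0.29, 0.24} → pass.
Opt (methods 1·2): 0.65 vs {0.40, 0.32, 0.09, 0.25, 0.44, 0.53} → pass.
TA (methods 1·2): 0.60 vs {0.46, 0.42, 0.09, 0.25, 0.24, 0.43} → pass.
SR (methods 1·2): 0.44 vs {0.29, 0.24, 0.44, 0.53, 0.24, 0.43} → fail.
1 of 4 fail.

1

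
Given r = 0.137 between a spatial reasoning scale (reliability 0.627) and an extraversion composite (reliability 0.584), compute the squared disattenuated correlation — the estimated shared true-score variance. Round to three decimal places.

0.051

Disattenuated r = 0.137 / √(0.627 × 0.584) = 0.137 / 0.6051 = 0.2264.
Shared true-score variance = 0.2264² = 0.0513 ≈ 0.051.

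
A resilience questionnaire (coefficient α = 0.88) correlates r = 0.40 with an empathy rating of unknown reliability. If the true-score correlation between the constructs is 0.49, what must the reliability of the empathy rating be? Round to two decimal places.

0.76

r_true = r_obs / √(r_xx · r_yy) ⇒ 0.49 = 0.40 / √(0.88 · r_yy).
√(0.88 · r_yy) = 0.40 / 0.49 = 0.8163; 0.88 · r_yy = 0.6663; r_yy = 0.6663 / 0.88 ≈ 0.76.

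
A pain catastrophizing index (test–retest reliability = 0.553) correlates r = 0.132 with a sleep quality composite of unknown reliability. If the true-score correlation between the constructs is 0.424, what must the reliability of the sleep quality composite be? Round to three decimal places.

0.175

r_true = r_obs / √(r_xx · r_yy) ⇒ 0.424 = 0.132 / √(0.553 · r_yy).
√(0.553 · r_yy) = 0.132 / 0.424 = 0.3113; 0.553 · r_yy = 0.0969; r_yy = 0.0969 / 0.553 ≈ 0.175.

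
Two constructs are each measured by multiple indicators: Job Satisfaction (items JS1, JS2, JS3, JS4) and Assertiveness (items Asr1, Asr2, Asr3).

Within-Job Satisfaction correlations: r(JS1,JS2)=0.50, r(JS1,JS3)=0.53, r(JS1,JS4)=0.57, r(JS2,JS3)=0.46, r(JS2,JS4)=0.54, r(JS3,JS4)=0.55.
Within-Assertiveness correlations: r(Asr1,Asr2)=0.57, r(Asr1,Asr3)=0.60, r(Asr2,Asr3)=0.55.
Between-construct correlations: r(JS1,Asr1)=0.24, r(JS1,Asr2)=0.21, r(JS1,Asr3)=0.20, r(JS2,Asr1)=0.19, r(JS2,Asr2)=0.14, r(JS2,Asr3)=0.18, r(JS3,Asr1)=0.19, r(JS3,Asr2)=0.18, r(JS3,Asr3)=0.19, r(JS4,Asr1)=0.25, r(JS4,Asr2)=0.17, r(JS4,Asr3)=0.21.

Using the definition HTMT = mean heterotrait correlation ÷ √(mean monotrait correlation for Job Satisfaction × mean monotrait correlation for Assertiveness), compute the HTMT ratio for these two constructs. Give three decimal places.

Mean heterotrait r = 2.35/12 = 0.1958.
Mean within-JS = 3.15/6 = 0.5250; mean within-Asr = 1.72/3 = 0.5733.
Geometric mean = √(0.5250 × 0.5733) = 0.5486.
HTMT = 0.1958 / 0.5486 = 0.357.

0.357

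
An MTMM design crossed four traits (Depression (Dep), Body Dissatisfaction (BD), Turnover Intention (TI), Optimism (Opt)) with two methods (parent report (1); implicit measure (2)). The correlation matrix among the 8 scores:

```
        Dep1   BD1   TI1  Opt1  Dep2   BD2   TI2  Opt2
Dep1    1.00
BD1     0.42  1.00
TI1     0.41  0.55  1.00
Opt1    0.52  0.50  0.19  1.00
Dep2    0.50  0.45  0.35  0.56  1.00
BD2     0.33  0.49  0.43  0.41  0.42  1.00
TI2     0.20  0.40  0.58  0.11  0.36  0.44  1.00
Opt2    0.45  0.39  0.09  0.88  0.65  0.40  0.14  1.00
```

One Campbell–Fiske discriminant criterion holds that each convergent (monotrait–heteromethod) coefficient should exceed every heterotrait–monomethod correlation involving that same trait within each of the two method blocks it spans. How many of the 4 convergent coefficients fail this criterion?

Convergent coefficients and their comparison sets:
Dep (methods 1·2): 0.50 vs {0.42, 0.42, 0.41, 0.36, 0.52, 0.65} → fail.
BD (methods 1·2): 0.49 vs {0.42, 0.42, 0.55, 0.44, 0.50, 0.40} → fail.
TI (methods 1·2): 0.58 vs {0.41, 0.36, 0.55, 0.44, 0.19, 0.14} → pass.
Opt (methods 1·2): 0.88 vs {0.52, 0.65, 0.50, 0.40, 0.19, 0.14} → pass.
2 of 4 fail.

2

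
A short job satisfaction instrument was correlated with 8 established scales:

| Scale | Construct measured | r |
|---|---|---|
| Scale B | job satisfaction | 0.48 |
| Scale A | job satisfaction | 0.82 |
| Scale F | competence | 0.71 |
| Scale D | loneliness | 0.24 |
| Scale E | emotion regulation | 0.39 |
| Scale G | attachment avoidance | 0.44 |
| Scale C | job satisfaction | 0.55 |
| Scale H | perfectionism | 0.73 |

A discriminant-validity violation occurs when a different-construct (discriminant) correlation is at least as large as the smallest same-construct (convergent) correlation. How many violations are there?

Convergent (same construct = job satisfaction): Scale B, Scale A, Scale C.
Smallest convergent = 0.48. Discriminant values: 0.71, 0.24, 0.39, 0.44, 0.73; count ≥ 0.48 → 2.

2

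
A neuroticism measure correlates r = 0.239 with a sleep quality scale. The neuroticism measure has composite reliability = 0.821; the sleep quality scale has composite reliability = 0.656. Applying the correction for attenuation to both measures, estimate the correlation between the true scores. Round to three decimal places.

0.326

r_true = r_obs / √(r_xx · r_yy) = 0.239 / √(0.821 × 0.656) = 0.239 / √0.538576 = 0.239 / 0.7339 ≈ 0.326.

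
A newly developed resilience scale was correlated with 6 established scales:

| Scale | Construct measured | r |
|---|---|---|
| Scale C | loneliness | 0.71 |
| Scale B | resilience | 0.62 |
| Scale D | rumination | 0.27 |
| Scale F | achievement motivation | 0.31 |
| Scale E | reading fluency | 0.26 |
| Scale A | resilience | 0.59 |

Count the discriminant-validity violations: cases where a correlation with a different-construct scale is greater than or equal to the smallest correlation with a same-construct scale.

Convergent (same construct = resilience): Scale B, Scale A.
Smallest convergent = 0.59. Discriminant values: 0.71, 0.27, 0.31, 0.26; count ≥ 0.59 → 1.

1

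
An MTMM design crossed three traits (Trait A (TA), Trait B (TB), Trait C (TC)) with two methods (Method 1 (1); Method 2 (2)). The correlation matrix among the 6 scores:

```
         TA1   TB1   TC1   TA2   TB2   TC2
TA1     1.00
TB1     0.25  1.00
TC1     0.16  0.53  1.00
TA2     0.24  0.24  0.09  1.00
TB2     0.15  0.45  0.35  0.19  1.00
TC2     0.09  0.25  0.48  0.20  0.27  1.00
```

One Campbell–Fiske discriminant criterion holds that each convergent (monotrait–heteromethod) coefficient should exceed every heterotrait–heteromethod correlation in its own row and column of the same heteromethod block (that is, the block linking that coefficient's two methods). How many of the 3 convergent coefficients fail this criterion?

Each convergent coefficient versus the relevant comparison correlations:
TA (methods 1·2): 0.24 vs {0.15, 0.24, 0.09, 0.09} → fail.
TB (methods 1·2): 0.45 vs {0.24, 0.15, 0.25, 0.35} → pass.
TC (methods 1·2): 0.48 vs {0.09, 0.09, 0.35, 0.25} → pass.
1 of 3 fail.

1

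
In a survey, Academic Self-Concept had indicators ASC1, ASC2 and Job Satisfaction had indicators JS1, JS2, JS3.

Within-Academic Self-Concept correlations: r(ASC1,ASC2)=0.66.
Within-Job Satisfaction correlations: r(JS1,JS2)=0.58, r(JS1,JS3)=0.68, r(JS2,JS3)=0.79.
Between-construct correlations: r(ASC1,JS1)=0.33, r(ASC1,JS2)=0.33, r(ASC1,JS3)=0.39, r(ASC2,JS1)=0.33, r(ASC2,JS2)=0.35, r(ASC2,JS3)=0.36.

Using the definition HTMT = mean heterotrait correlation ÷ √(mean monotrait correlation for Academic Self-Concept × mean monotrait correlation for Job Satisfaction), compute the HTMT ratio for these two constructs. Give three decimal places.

0.519

Mean heterotrait r = 2.09/6 = 0.3483.
Mean within-ASC = 0.66/1 = 0.6600; mean within-JS = 2.05/3 = 0.6833.
Geometric mean = √(0.6600 × 0.6833) = 0.6715.
HTMT = 0.3483 / 0.6715 = 0.519.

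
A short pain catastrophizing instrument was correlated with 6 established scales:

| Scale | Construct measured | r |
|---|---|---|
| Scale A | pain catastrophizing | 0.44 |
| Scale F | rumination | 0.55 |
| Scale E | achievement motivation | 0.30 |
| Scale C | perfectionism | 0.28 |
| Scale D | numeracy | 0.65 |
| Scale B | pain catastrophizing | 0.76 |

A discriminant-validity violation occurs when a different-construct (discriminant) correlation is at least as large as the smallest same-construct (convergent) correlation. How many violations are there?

Convergent (same construct = pain catastrophizing): Scale A, Scale B.
Smallest convergent = 0.44. Discriminant values: 0.55, 0.30, 0.28, 0.65; count ≥ 0.44 → 2.

2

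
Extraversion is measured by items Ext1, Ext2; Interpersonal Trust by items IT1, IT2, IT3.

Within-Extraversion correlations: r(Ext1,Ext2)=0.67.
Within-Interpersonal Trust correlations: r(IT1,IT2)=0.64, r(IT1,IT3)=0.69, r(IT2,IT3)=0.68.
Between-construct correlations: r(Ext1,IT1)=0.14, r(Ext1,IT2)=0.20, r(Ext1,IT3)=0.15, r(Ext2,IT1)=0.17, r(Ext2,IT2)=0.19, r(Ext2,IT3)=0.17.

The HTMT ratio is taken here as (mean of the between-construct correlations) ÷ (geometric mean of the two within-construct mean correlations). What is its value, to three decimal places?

Mean between = 1.02/6 = 0.1700.
Mean within-Ext = 0.67/1 = 0.6700; mean within-IT = 2.01/3 = 0.6700.
Geometric mean = √(0.6700 × 0.6700) = 0.6700.
HTMT = 0.1700 / 0.6700 = 0.254.

0.254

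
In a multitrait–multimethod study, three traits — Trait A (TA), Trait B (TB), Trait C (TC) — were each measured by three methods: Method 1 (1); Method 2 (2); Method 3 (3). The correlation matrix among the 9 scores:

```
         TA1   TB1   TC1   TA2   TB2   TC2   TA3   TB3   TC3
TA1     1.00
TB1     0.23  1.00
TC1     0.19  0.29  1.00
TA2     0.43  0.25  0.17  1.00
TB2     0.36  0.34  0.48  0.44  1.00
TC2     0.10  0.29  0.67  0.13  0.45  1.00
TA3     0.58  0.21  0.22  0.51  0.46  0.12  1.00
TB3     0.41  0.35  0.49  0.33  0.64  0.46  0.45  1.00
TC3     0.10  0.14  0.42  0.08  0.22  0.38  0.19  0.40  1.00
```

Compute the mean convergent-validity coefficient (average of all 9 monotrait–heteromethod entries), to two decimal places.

0.48

Convergent values: 0.43, 0.58, 0.51, 0.34, 0.35, 0.64, 0.67, 0.42, 0.38; mean = 4.32/9 = 0.48.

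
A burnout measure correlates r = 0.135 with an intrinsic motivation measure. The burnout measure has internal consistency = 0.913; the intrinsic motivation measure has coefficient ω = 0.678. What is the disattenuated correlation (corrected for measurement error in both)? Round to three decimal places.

r_true = r_obs / √(r_xx · r_yy) = 0.135 / √(0.913 × 0.678) = 0.135 / √0.619014 = 0.135 / 0.7868 ≈ 0.172.

0.172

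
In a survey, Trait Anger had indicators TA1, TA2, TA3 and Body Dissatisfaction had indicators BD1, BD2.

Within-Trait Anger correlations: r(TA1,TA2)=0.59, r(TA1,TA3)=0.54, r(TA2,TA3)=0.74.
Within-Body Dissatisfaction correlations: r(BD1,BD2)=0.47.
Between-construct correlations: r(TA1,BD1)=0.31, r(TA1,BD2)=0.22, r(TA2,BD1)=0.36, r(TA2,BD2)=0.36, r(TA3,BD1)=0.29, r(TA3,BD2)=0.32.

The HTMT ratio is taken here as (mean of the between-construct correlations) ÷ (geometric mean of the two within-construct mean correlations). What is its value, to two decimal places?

Mean between = 1.86/6 = 0.3100.
Mean within-TA = 1.87/3 = 0.6233; mean within-BD = 0.47/1 = 0.4700.
Geometric mean = √(0.6233 × 0.4700) = 0.5412.
HTMT = 0.3100 / 0.5412 = 0.57.

0.57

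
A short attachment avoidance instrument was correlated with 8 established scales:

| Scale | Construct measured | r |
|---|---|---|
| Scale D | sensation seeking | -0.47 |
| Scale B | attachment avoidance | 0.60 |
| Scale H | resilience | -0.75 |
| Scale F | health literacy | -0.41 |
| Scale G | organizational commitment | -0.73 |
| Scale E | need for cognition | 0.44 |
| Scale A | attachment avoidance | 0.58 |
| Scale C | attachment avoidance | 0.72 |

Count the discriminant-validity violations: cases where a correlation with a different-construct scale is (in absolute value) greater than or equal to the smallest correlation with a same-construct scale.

Convergent (same construct = attachment avoidance): Scale B, Scale A, Scale C.
Smallest convergent = 0.58. Discriminant |r|: 0.47, 0.75, 0.41, 0.73, 0.44; count ≥ 0.58 → 2.

2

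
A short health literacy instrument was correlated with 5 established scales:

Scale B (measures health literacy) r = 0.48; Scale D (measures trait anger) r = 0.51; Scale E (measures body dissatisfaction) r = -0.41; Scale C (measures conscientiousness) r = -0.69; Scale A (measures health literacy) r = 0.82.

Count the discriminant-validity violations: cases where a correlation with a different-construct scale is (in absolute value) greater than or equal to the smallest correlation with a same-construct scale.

2

Convergent (same construct = health literacy): Scale B, Scale A.
Smallest convergent = 0.48. Discriminant |r|: 0.51, 0.41, 0.69; count ≥ 0.48 → 2.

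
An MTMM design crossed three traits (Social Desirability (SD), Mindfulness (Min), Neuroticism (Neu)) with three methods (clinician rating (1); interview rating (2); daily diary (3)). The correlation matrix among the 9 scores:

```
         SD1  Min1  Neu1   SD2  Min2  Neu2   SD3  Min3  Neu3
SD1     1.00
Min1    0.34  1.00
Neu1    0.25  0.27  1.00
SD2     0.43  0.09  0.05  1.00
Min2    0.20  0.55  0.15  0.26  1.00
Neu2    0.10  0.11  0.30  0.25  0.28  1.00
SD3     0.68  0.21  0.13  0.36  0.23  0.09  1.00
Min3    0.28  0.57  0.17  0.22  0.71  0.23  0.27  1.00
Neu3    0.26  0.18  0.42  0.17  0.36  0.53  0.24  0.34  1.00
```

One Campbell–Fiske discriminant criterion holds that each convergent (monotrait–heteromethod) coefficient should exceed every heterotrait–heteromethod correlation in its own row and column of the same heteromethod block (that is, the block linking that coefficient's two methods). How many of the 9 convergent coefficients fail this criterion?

0

Convergent coefficients and their comparison sets:
SD (methods 1·2): 0.43 vs {0.20, 0.09, 0.10, 0.05} → pass.
SD (methods 1·3): 0.68 vs {0.28, 0.21, 0.26, 0.13} → pass.
SD (methods 2·3): 0.36 vs {0.22, 0.23, 0.17, 0.09} → pass.
Min (methods 1·2): 0.55 vs {0.09, 0.20, 0.11, 0.15} → pass.
Min (methods 1·3): 0.57 vs {0.21, 0.28, 0.18, 0.17} → pass.
Min (methods 2·3): 0.71 vs {0.23, 0.22, 0.36, 0.23} → pass.
Neu (methods 1·2): 0.30 vs {0.05, 0.10, 0.15, 0.11} → pass.
Neu (methods 1·3): 0.42 vs {0.13, 0.26, 0.17, 0.18} → pass.
Neu (methods 2·3): 0.53 vs {0.09, 0.17, 0.23, 0.36} → pass.
0 of 9 fail.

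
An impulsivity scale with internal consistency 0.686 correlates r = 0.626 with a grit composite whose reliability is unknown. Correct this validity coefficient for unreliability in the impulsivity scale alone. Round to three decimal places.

Single correction: r_c = r_obs / √r_xx = 0.626 / √0.686 = 0.626 / 0.8283 ≈ 0.756.

0.756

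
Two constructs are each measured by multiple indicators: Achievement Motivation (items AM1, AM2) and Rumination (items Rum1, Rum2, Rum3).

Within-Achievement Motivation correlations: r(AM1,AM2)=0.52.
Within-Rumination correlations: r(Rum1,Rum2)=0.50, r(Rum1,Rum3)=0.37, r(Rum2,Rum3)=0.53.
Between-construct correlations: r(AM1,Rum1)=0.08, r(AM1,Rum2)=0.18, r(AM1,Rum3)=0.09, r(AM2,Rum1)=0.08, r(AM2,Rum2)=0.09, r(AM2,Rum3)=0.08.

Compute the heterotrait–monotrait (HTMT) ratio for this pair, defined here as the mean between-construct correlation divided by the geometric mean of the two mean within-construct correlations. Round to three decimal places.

Between-construct mean = 0.60/6 = 0.1000.
Mean within-AM = 0.52/1 = 0.5200; mean within-Rum = 1.40/3 = 0.4667.
Geometric mean = √(0.5200 × 0.4667) = 0.4926.
HTMT = 0.1000 / 0.4926 = 0.203.

0.203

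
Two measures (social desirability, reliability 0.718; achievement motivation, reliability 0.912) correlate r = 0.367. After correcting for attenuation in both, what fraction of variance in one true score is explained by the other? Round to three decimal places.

Disattenuated r = 0.367 / √(0.718 × 0.912) = 0.367 / 0.8092 = 0.4535.
Shared true-score variance = 0.4535² = 0.2057 ≈ 0.206.

0.206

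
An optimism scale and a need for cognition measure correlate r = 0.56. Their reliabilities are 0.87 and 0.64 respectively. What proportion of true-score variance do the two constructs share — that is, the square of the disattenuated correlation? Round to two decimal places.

Disattenuated r = 0.56 / √(0.87 × 0.64) = 0.56 / 0.7462 = 0.7505.
Shared true-score variance = 0.7505² = 0.5633 ≈ 0.56.

0.56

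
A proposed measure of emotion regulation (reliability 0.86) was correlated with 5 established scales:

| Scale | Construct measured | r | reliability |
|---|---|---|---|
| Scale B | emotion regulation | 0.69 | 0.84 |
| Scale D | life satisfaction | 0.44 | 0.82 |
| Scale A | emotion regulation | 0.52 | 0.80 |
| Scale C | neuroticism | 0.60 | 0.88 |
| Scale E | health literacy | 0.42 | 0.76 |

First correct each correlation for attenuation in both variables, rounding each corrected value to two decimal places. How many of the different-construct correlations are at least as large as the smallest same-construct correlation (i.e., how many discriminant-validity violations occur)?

1

Disattenuated r (r / √(r_scale · r_new)):
  Scale B (conv): 0.69 / √(0.84·0.86) = 0.81
  Scale D (disc): 0.44 / √(0.82·0.86) = 0.52
  Scale A (conv): 0.52 / √(0.80·0.86) = 0.63
  Scale C (disc): 0.60 / √(0.88·0.86) = 0.69
  Scale E (disc): 0.42 / √(0.76·0.86) = 0.52
Smallest convergent = 0.63. Discriminant values: 0.52, 0.69, 0.52; count ≥ 0.63 → 1.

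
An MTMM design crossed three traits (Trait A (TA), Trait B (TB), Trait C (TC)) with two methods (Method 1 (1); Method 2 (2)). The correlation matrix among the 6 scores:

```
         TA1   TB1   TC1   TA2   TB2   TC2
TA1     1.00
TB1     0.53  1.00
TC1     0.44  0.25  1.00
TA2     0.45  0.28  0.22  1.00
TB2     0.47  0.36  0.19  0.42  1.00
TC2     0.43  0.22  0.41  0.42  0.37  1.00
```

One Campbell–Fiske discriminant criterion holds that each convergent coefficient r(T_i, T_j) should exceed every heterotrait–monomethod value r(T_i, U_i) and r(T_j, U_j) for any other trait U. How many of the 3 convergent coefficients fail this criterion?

Checking each validity diagonal entry against its comparison values:
TA (methods 1·2): 0.45 vs {0.53, 0.42, 0.44, 0.42} → fail.
TB (methods 1·2): 0.36 vs {0.53, 0.42, 0.25, 0.37} → fail.
TC (methods 1·2): 0.41 vs {0.44, 0.42, 0.25, 0.37} → fail.
3 of 3 fail.

3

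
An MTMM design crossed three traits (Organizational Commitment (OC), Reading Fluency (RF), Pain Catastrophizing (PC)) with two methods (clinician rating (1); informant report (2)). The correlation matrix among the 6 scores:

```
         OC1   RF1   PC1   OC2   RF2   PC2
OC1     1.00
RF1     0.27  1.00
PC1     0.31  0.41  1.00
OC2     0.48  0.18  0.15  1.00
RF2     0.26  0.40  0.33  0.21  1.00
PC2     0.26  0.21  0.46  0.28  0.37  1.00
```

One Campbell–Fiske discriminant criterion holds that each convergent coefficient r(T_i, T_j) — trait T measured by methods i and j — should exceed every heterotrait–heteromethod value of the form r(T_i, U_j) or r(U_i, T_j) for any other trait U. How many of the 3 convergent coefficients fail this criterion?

Checking each validity diagonal entry against its comparison values:
OC (methods 1·2): 0.48 vs {0.26, 0.18, 0.26, 0.15} → pass.
RF (methods 1·2): 0.40 vs {0.18, 0.26, 0.21, 0.33} → pass.
PC (methods 1·2): 0.46 vs {0.15, 0.26, 0.33, 0.21} → pass.
0 of 3 fail.

0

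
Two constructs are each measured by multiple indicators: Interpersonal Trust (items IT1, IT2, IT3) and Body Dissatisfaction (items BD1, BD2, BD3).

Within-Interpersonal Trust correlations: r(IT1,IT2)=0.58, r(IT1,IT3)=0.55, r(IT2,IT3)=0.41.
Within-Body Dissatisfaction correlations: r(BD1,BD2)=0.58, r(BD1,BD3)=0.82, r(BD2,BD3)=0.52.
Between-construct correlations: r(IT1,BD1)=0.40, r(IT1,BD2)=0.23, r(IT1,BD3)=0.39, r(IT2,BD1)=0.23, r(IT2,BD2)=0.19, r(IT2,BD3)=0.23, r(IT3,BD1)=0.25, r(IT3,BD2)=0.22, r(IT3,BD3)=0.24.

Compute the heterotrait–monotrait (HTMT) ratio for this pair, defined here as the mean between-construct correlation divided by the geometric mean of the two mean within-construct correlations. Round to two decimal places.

Mean between = 2.38/9 = 0.2644.
Mean within-IT = 1.54/3 = 0.5133; mean within-BD = 1.92/3 = 0.6400.
Geometric mean = √(0.5133 × 0.6400) = 0.5732.
HTMT = 0.2644 / 0.5732 = 0.46.

0.46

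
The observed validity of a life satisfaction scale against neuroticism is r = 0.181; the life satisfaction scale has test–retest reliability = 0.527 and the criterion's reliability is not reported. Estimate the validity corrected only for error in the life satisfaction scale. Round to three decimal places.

Single correction: r_c = r_obs / √r_xx = 0.181 / √0.527 = 0.181 / 0.7259 ≈ 0.249.

0.249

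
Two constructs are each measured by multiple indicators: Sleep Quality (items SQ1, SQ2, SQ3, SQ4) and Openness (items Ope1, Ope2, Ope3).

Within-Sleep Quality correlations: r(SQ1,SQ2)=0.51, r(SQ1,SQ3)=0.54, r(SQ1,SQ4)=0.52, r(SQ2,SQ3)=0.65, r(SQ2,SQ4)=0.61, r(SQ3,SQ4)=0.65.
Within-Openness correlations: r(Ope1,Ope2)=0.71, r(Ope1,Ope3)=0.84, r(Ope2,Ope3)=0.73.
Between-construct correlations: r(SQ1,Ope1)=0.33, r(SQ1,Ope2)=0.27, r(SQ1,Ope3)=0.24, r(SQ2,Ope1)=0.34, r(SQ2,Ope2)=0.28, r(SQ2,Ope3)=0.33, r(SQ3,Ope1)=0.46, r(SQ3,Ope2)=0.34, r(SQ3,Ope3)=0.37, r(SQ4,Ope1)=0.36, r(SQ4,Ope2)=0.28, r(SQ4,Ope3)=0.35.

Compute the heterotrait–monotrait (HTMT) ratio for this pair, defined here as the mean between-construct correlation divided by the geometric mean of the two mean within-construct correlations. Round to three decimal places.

0.496

Between-construct mean = 3.95/12 = 0.3292.
Mean within-SQ = 3.48/6 = 0.5800; mean within-Ope = 2.28/3 = 0.7600.
Geometric mean = √(0.5800 × 0.7600) = 0.6639.
HTMT = 0.3292 / 0.6639 = 0.496.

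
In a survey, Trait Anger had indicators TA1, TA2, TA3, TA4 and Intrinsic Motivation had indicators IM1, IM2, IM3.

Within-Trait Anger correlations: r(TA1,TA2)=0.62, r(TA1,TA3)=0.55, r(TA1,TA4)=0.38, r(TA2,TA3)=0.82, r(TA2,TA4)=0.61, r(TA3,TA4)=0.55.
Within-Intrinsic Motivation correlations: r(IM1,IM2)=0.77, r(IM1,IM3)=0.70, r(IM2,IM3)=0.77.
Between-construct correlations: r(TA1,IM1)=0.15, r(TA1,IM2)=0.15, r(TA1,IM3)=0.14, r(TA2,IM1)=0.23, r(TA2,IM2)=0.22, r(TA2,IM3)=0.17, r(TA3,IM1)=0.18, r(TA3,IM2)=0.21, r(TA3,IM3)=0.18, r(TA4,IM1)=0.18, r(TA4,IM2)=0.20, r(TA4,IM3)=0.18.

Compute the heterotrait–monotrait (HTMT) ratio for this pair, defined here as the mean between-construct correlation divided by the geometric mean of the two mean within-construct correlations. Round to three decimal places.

0.275

Mean between = 2.19/12 = 0.1825.
Mean within-TA = 3.53/6 = 0.5883; mean within-IM = 2.24/3 = 0.7467.
Geometric mean = √(0.5883 × 0.7467) = 0.6628.
HTMT = 0.1825 / 0.6628 = 0.275.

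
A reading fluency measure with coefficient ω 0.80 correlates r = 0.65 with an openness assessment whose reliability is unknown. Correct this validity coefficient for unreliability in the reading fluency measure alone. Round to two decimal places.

0.73

Single correction: r_c = r_obs / √r_xx = 0.65 / √0.80 = 0.65 / 0.8944 ≈ 0.73.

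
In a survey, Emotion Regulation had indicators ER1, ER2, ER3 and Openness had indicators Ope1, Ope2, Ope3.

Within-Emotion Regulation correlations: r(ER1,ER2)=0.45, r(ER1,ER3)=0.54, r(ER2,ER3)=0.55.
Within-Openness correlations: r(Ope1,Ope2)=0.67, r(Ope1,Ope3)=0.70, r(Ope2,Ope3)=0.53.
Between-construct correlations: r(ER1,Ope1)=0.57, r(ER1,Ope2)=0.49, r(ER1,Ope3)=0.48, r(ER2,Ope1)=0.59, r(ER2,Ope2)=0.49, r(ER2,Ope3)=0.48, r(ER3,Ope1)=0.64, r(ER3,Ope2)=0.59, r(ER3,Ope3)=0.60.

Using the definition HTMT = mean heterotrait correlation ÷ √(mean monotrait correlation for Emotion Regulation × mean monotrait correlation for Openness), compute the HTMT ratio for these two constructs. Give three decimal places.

Between-construct mean = 4.93/9 = 0.5478.
Mean within-ER = 1.54/3 = 0.5133; mean within-Ope = 1.90/3 = 0.6333.
Geometric mean = √(0.5133 × 0.6333) = 0.5702.
HTMT = 0.5478 / 0.5702 = 0.961.

0.961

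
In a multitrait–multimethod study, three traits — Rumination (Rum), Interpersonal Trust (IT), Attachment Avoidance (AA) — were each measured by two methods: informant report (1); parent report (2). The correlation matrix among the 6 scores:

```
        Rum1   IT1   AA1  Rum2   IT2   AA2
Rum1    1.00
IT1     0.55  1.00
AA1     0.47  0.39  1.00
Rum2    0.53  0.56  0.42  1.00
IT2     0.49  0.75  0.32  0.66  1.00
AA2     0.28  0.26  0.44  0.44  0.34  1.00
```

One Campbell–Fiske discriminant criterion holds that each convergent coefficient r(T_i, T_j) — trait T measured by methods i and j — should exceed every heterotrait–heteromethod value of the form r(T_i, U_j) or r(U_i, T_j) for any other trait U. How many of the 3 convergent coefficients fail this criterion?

Convergent coefficients and their comparison sets:
Rum (methods 1·2): 0.53 vs {0.49, 0.56, 0.28, 0.42} → fail.
IT (methods 1·2): 0.75 vs {0.56, 0.49, 0.26, 0.32} → pass.
AA (methods 1·2): 0.44 vs {0.42, 0.28, 0.32, 0.26} → pass.
1 of 3 fail.

1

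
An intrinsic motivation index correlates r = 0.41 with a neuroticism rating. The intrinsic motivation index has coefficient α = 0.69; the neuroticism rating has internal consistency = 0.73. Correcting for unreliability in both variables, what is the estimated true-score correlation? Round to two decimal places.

r_true = r_obs / √(r_xx · r_yy) = 0.41 / √(0.69 × 0.73) = 0.41 / √0.5037 = 0.41 / 0.7097 ≈ 0.58.

0.58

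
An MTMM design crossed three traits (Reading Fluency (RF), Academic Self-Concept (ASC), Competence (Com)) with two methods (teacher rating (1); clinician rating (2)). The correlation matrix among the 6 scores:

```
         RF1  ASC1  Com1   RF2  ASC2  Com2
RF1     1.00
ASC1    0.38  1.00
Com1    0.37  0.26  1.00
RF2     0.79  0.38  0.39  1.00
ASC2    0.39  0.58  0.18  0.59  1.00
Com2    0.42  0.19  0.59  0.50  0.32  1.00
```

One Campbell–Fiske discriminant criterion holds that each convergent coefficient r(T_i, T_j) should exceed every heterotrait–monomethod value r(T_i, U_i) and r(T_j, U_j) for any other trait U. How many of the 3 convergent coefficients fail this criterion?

Convergent coefficients and their comparison sets:
RF (methods 1·2): 0.79 vs {0.38, 0.59, 0.37, 0.50} → pass.
ASC (methods 1·2): 0.58 vs {0.38, 0.59, 0.26, 0.32} → fail.
Com (methods 1·2): 0.59 vs {0.37, 0.50, 0.26, 0.32} → pass.
1 of 3 fail.

1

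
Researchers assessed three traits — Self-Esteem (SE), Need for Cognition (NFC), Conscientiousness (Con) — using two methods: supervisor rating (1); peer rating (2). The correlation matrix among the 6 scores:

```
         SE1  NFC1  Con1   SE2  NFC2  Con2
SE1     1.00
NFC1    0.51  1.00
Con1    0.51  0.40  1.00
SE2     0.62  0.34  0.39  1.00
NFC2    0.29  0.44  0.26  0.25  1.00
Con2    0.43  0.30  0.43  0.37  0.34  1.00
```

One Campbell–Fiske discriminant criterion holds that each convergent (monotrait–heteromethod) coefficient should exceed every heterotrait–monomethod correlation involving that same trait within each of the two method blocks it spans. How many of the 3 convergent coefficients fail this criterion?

Each convergent coefficient versus the relevant comparison correlations:
SE (methods 1·2): 0.62 vs {0.51, 0.25, 0.51, 0.37} → pass.
NFC (methods 1·2): 0.44 vs {0.51, 0.25, 0.40, 0.34} → fail.
Con (methods 1·2): 0.43 vs {0.51, 0.37, 0.40, 0.34} → fail.
2 of 3 fail.

2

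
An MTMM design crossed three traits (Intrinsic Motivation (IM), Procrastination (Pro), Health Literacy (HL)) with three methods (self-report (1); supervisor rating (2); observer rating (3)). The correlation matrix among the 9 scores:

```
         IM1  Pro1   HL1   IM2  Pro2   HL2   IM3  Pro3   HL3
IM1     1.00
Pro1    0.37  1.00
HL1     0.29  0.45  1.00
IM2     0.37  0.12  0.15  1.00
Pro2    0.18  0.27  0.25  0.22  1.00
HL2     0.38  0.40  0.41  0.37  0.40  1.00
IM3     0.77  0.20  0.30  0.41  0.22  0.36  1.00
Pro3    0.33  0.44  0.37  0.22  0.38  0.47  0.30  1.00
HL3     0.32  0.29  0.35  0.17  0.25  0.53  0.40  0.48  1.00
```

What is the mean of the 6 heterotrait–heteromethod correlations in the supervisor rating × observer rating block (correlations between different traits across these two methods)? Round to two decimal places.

0.28

HTHM values (method 2 × method 3): 0.22, 0.17, 0.22, 0.25, 0.36, 0.47; mean = 1.69/6 = 0.28.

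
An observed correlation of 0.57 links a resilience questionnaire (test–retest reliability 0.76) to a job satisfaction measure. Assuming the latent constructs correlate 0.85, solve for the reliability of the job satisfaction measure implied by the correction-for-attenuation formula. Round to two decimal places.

r_true = r_obs / √(r_xx · r_yy) ⇒ 0.85 = 0.57 / √(0.76 · r_yy).
√(0.76 · r_yy) = 0.57 / 0.85 = 0.6706; 0.76 · r_yy = 0.4497; r_yy = 0.4497 / 0.76 ≈ 0.59.

0.59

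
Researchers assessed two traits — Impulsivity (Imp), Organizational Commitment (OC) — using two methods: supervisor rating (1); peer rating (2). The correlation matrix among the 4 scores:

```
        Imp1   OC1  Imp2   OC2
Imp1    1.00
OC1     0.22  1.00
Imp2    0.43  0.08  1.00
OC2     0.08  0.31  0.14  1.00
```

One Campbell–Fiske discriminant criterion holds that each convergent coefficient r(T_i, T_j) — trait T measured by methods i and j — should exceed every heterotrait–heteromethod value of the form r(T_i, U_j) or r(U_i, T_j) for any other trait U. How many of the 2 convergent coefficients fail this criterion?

Checking each validity diagonal entry against its comparison values:
Imp (methods 1·2): 0.43 vs {0.08, 0.08} → pass.
OC (methods 1·2): 0.31 vs {0.08, 0.08} → pass.
0 of 2 fail.

0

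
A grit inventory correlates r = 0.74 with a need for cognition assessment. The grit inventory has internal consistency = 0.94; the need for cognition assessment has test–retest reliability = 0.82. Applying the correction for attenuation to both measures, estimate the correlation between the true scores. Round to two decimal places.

0.84

r_true = r_obs / √(r_xx · r_yy) = 0.74 / √(0.94 × 0.82) = 0.74 / √0.7708 = 0.74 / 0.8780 ≈ 0.84.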